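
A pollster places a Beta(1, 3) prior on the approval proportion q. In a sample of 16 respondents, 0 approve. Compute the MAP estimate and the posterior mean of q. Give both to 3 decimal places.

Posterior: Beta(1+0, 3+16) = Beta(1, 19).
Since α = 1 ≤ 1 and β > 1, the Beta density is monotone decreasing on [0,1]; the mode is at 0.
Mean = 1/(1+19) = 0.050.

MAP estimate = 0.000, posterior mean = 0.050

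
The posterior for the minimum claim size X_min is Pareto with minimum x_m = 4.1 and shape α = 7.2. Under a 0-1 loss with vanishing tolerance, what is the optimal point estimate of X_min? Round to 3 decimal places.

4.100

The Pareto density is strictly decreasing on [x_m, ∞), so the mode is x_m = 4.100.
Mean = α·x_m/(α−1) = 7.2·4.1/6.2 = 4.761.
This is the posterior mode — the MAP estimate.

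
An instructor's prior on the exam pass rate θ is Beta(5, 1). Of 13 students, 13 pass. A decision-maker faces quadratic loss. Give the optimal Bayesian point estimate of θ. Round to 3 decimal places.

Posterior: Beta(5+13, 1+0) = Beta(18, 1).
Since β = 1 ≤ 1 and α > 1, the Beta density is monotone increasing on [0,1]; the mode is at 1.
Mean = 18/(18+1) = 0.947.
Quadratic loss ⇒ the optimal estimator is the posterior mean.

0.947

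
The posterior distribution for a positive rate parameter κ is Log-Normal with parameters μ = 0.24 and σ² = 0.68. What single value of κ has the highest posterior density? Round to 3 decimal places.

0.644

Mode = exp(μ − σ²) = exp(-0.44) = 0.644.
Mean = exp(μ + σ²/2) = exp(0.580) = 1.786.
This is the posterior mode — the MAP estimate.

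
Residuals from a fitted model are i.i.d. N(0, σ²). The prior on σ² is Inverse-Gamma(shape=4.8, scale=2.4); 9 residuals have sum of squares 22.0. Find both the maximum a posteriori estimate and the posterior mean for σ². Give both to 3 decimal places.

Posterior: Inverse-Gamma(shape = 4.8+9/2 = 9.3, scale = 2.4+22.0/2 = 13.4).
Mode = β/(α+1) = 13.4/10.3 = 1.301.
Mean = β/(α−1) = 13.4/8.3 = 1.614.
Mean > mode: the posterior has a right tail.

σ²_MAP = 1.301, E[σ²|data] = 1.614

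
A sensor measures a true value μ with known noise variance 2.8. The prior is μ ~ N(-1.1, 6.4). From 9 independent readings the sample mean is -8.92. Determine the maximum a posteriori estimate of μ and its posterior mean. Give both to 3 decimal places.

maximum a posteriori estimate = -8.557, posterior mean = -8.557

Posterior for μ is Normal. Precision-weighted mean: (1/6.4·-1.1 + 9/2.8·-8.92) / (1/6.4 + 9/2.8) = -8.557.
A Normal posterior is symmetric, so mode = mean.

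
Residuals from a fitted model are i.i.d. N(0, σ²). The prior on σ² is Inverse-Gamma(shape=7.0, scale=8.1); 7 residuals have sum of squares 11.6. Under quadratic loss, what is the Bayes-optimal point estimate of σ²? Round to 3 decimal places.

Posterior: Inverse-Gamma(shape = 7.0+7/2 = 10.5, scale = 8.1+11.6/2 = 13.9).
Mode = β/(α+1) = 13.9/11.5 = 1.209.
Mean = β/(α−1) = 13.9/9.5 = 1.463.
Quadratic loss ⇒ the optimal estimator is the posterior mean.

1.463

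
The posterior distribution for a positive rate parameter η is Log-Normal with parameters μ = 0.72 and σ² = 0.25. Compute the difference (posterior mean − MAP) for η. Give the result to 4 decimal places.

Mode = exp(μ − σ²) = exp(0.47) = 1.6000.
Mean = exp(μ + σ²/2) = exp(0.845) = 2.3280.
Difference = 2.3280 − 1.6000 = 0.7280.

0.7280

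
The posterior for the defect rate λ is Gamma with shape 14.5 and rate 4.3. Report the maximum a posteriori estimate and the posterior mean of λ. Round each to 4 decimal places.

Mode = (α−1)/β = 13.5/4.3 = 3.1395.
Mean = α/β = 14.5/4.3 = 3.3721.

MAP = 3.1395; posterior mean = 3.3721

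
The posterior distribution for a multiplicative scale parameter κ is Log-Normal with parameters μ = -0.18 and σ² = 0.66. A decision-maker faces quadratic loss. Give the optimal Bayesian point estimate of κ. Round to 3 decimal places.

Mode = exp(μ − σ²) = exp(-0.84) = 0.432.
Mean = exp(μ + σ²/2) = exp(0.150) = 1.162.
Quadratic loss ⇒ the optimal estimator is the posterior mean.

1.162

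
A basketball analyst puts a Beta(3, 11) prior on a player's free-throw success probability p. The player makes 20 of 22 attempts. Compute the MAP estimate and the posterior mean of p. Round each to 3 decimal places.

Posterior: Beta(3+20, 11+2) = Beta(23, 13).
Mode = (23−1)/(23+13−2) = 22/34 = 0.647.
Mean = 23/(23+13) = 23/36 = 0.639.
The posterior is left-skewed, so the mode exceeds the mean.

MAP estimate = 0.647, posterior mean = 0.639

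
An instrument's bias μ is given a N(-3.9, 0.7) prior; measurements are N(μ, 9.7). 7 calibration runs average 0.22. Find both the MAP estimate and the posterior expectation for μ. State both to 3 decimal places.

MAP = -2.517, posterior mean = -2.517

Posterior for μ is Normal. Precision-weighted mean: (1/0.7·-3.9 + 7/9.7·0.22) / (1/0.7 + 7/9.7) = -2.517.
A Normal posterior is symmetric, so mode = mean.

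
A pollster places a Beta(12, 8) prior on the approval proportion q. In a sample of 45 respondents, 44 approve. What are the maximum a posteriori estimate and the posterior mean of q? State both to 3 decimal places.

Posterior: Beta(12+44, 8+1) = Beta(56, 9).
Mode = (56−1)/(56+9−2) = 55/63 = 0.873.
Mean = 56/(56+9) = 56/65 = 0.862.
Left-skewed posterior ⇒ mean < mode.

MAP = 0.873, posterior mean = 0.862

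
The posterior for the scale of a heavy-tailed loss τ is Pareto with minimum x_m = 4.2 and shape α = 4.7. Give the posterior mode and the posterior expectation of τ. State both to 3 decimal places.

The Pareto density is strictly decreasing on [x_m, ∞), so the mode is x_m = 4.200.
Mean = α·x_m/(α−1) = 4.7·4.2/3.7 = 5.335.
The mean is pulled above the mode by the posterior's right skew.

MAP: 4.200. Posterior mean: 5.335.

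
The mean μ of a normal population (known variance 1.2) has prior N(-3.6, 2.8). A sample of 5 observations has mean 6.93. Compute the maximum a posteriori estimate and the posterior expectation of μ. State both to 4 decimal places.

Posterior for μ is Normal. Precision-weighted mean: (1/2.8·-3.6 + 5/1.2·6.93) / (1/2.8 + 5/1.2) = 6.0987.
A Normal posterior is symmetric, so mode = mean.

MAP = 6.0987, posterior mean = 6.0987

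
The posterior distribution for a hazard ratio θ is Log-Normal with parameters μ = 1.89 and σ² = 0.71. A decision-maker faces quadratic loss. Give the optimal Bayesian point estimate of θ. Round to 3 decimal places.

Mode = exp(μ − σ²) = exp(1.18) = 3.254.
Mean = exp(μ + σ²/2) = exp(2.245) = 9.440.
Quadratic loss ⇒ the optimal estimator is the posterior mean.

9.440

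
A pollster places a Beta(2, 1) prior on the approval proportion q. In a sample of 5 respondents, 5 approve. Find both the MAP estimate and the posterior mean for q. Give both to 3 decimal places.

MAP = 1.000, posterior mean = 0.875

Posterior: Beta(2+5, 1+0) = Beta(7, 1).
Since β = 1 ≤ 1 and α > 1, the Beta density is monotone increasing on [0,1]; the mode is at 1.
Mean = 7/(7+1) = 0.875.
The mean is pulled below the mode by the posterior's left skew.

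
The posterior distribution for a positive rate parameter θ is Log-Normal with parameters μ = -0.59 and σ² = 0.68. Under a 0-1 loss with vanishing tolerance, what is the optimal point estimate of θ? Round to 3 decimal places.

0.281

Mode = exp(μ − σ²) = exp(-1.27) = 0.281.
Mean = exp(μ + σ²/2) = exp(-0.250) = 0.779.
This is the posterior mode — the MAP estimate.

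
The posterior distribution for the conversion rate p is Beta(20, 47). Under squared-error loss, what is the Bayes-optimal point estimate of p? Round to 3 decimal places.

Mode = (20−1)/(20+47−2) = 19/65 = 0.292.
Mean = 20/(20+47) = 20/67 = 0.299.
Squared-error loss ⇒ the optimal estimator is the posterior mean.

0.299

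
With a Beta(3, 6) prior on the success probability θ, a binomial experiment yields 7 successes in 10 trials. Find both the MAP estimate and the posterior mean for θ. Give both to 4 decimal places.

MAP = 0.5294, posterior mean = 0.5263

Posterior: Beta(3+7, 6+3) = Beta(10, 9).
Mode = (10−1)/(10+9−2) = 9/17 = 0.5294.
Mean = 10/(10+9) = 10/19 = 0.5263.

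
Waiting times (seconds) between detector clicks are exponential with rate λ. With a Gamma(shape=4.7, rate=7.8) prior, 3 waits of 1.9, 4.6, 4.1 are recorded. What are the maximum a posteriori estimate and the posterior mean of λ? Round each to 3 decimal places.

MAP = 0.364; posterior mean = 0.418

Σ times = 10.6. Posterior: Gamma(shape = 4.7+3 = 7.7, rate = 7.8+10.6 = 18.4).
Mode = (α−1)/β = 6.7/18.4 = 0.364.
Mean = α/β = 7.7/18.4 = 0.418.
Mean > mode: the posterior has a right tail.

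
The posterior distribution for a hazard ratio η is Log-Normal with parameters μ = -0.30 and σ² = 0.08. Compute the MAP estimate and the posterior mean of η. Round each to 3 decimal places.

η_MAP = 0.684, E[η|data] = 0.771

Mode = exp(μ − σ²) = exp(-0.38) = 0.684.
Mean = exp(μ + σ²/2) = exp(-0.260) = 0.771.
Right-skewed posterior ⇒ mode < mean.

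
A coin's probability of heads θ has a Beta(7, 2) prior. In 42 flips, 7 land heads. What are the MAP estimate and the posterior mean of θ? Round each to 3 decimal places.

Posterior: Beta(7+7, 2+35) = Beta(14, 37).
Mode = (14−1)/(14+37−2) = 13/49 = 0.265.
Mean = 14/(14+37) = 14/51 = 0.275.

MAP = 0.265, posterior mean = 0.275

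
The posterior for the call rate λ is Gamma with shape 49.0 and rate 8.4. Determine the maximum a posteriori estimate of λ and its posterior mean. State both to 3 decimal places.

Mode = (α−1)/β = 48.0/8.4 = 5.714.
Mean = α/β = 49.0/8.4 = 5.833.

MAP = 5.714; posterior mean = 5.833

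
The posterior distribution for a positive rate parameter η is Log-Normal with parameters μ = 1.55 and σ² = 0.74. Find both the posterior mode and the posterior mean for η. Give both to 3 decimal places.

MAP = 2.248; posterior mean = 6.821

Mode = exp(μ − σ²) = exp(0.81) = 2.248.
Mean = exp(μ + σ²/2) = exp(1.920) = 6.821.
Mean > mode: the posterior has a right tail.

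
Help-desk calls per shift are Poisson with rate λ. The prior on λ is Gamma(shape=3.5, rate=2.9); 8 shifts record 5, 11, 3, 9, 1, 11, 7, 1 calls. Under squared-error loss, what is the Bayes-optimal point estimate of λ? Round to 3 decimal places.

Σ counts = 48. Posterior: Gamma(shape = 3.5+48 = 51.5, rate = 2.9+8 = 10.9).
Mode = (α−1)/β = 50.5/10.9 = 4.633.
Mean = α/β = 51.5/10.9 = 4.725.
Squared-error loss ⇒ the optimal estimator is the posterior mean.

4.725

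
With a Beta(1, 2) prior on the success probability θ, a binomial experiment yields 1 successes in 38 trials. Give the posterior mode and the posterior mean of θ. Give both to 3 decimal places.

MAP: 0.026. Posterior mean: 0.049.

Posterior: Beta(1+1, 2+37) = Beta(2, 39).
Mode = (2−1)/(2+39−2) = 1/39 = 0.026.
Mean = 2/(2+39) = 2/41 = 0.049.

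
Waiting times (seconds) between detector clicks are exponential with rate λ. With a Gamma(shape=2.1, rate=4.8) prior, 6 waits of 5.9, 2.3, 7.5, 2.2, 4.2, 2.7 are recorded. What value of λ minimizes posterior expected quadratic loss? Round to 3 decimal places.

0.274

Σ times = 24.8. Posterior: Gamma(shape = 2.1+6 = 8.1, rate = 4.8+24.8 = 29.6).
Mode = (α−1)/β = 7.1/29.6 = 0.240.
Mean = α/β = 8.1/29.6 = 0.274.
Quadratic loss ⇒ the optimal estimator is the posterior mean.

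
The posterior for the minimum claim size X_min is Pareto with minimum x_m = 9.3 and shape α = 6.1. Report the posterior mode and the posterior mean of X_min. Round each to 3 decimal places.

MAP: 9.300. Posterior mean: 11.124.

The Pareto density is strictly decreasing on [x_m, ∞), so the mode is x_m = 9.300.
Mean = α·x_m/(α−1) = 6.1·9.3/5.1 = 11.124.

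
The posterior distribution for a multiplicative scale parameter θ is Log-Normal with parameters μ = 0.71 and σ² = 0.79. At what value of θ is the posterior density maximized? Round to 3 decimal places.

0.923

Mode = exp(μ − σ²) = exp(-0.08) = 0.923.
Mean = exp(μ + σ²/2) = exp(1.105) = 3.019.
This is the posterior mode — the MAP estimate.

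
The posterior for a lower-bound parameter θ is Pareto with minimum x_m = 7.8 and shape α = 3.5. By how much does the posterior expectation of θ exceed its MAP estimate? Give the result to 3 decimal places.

The Pareto density is strictly decreasing on [x_m, ∞), so the mode is x_m = 7.800.
Mean = α·x_m/(α−1) = 3.5·7.8/2.5 = 10.920.
Difference = 10.920 − 7.800 = 3.120.
The posterior is right-skewed, so the mean exceeds the mode.

3.120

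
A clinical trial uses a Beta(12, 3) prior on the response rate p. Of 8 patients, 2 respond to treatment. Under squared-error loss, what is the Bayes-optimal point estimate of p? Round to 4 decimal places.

Posterior: Beta(12+2, 3+6) = Beta(14, 9).
Mode = (14−1)/(14+9−2) = 13/21 = 0.6190.
Mean = 14/(14+9) = 14/23 = 0.6087.
Squared-error loss ⇒ the optimal estimator is the posterior mean.

0.6087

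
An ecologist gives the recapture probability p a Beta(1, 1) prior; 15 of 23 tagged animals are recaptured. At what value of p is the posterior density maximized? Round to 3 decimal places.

0.652

Posterior: Beta(1+15, 1+8) = Beta(16, 9).
Mode = (16−1)/(16+9−2) = 15/23 = 0.652.
With a flat prior the MAP equals the MLE, 15/23.
Mean = 16/(16+9) = 16/25 = 0.640.
This is the posterior mode — the MAP estimate.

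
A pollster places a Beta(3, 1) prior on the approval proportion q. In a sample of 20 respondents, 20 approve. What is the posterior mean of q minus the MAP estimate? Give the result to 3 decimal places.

Posterior: Beta(3+20, 1+0) = Beta(23, 1).
Since β = 1 ≤ 1 and α > 1, the Beta density is monotone increasing on [0,1]; the mode is at 1.
Mean = 23/(23+1) = 0.958.
Difference = 0.958 − 1.000 = -0.042.

-0.042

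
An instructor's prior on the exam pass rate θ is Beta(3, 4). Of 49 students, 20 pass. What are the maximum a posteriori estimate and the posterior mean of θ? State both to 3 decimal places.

Posterior: Beta(3+20, 4+29) = Beta(23, 33).
Mode = (23−1)/(23+33−2) = 22/54 = 0.407.
Mean = 23/(23+33) = 23/56 = 0.411.

maximum a posteriori estimate = 0.407, posterior mean = 0.411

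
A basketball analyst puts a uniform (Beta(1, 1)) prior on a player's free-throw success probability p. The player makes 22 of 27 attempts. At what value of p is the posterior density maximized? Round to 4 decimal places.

Posterior: Beta(1+22, 1+5) = Beta(23, 6).
Mode = (23−1)/(23+6−2) = 22/27 = 0.8148.
With a flat prior the MAP equals the MLE, 22/27.
Mean = 23/(23+6) = 23/29 = 0.7931.
This is the posterior mode — the MAP estimate.

0.8148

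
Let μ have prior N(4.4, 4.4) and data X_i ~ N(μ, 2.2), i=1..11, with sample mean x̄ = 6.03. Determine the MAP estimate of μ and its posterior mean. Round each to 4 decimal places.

MAP = 5.9591; posterior mean = 5.9591

Posterior for μ is Normal. Precision-weighted mean: (1/4.4·4.4 + 11/2.2·6.03) / (1/4.4 + 11/2.2) = 5.9591.
A Normal posterior is symmetric, so mode = mean.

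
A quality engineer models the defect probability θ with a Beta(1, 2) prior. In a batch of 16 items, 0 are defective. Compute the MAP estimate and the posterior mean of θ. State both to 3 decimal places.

MAP estimate = 0.000, posterior mean = 0.053

Posterior: Beta(1+0, 2+16) = Beta(1, 18).
Since α = 1 ≤ 1 and β > 1, the Beta density is monotone decreasing on [0,1]; the mode is at 0.
Mean = 1/(1+18) = 0.053.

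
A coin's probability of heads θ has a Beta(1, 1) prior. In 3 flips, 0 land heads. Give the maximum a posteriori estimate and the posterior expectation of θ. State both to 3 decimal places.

θ_MAP = 0.000, E[θ|data] = 0.200

Posterior: Beta(1+0, 1+3) = Beta(1, 4).
Since α = 1 ≤ 1 and β > 1, the Beta density is monotone decreasing on [0,1]; the mode is at 0.
Mean = 1/(1+4) = 0.200.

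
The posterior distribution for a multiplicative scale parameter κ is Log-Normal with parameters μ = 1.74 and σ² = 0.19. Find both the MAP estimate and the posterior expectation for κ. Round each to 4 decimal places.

MAP: 4.7115. Posterior mean: 6.2651.

Mode = exp(μ − σ²) = exp(1.55) = 4.7115.
Mean = exp(μ + σ²/2) = exp(1.835) = 6.2651.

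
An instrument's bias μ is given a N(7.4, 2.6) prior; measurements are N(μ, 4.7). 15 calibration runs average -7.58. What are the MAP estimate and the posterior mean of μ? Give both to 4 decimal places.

Posterior for μ is Normal. Precision-weighted mean: (1/2.6·7.4 + 15/4.7·-7.58) / (1/2.6 + 15/4.7) = -5.9689.
A Normal posterior is symmetric, so mode = mean.

MAP = -5.9689, posterior mean = -5.9689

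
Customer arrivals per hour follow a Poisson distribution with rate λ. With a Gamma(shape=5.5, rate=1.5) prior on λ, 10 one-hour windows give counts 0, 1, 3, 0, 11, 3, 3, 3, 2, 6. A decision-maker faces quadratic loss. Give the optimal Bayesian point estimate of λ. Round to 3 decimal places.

Σ counts = 32. Posterior: Gamma(shape = 5.5+32 = 37.5, rate = 1.5+10 = 11.5).
Mode = (α−1)/β = 36.5/11.5 = 3.174.
Mean = α/β = 37.5/11.5 = 3.261.
Quadratic loss ⇒ the optimal estimator is the posterior mean.

3.261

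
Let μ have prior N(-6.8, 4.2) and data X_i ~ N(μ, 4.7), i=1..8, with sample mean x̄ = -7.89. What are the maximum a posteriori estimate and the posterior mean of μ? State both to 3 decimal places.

Posterior for μ is Normal. Precision-weighted mean: (1/4.2·-6.8 + 8/4.7·-7.89) / (1/4.2 + 8/4.7) = -7.756.
A Normal posterior is symmetric, so mode = mean.

MAP = -7.756, posterior mean = -7.756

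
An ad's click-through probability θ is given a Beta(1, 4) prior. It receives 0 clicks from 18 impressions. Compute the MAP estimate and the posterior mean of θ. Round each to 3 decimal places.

MAP: 0.000. Posterior mean: 0.043.

Posterior: Beta(1+0, 4+18) = Beta(1, 22).
Since α = 1 ≤ 1 and β > 1, the Beta density is monotone decreasing on [0,1]; the mode is at 0.
Mean = 1/(1+22) = 0.043.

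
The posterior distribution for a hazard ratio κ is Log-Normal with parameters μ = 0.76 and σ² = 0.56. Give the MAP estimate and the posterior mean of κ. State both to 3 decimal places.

Mode = exp(μ − σ²) = exp(0.20) = 1.221.
Mean = exp(μ + σ²/2) = exp(1.040) = 2.829.

MAP: 1.221. Posterior mean: 2.829.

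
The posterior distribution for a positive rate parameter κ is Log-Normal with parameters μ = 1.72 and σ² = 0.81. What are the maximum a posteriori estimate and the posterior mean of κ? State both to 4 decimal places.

MAP = 2.4843, posterior mean = 8.3729

Mode = exp(μ − σ²) = exp(0.91) = 2.4843.
Mean = exp(μ + σ²/2) = exp(2.125) = 8.3729.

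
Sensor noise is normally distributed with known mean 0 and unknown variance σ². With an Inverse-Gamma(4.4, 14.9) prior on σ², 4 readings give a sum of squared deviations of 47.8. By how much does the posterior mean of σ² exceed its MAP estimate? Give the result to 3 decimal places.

Posterior: Inverse-Gamma(shape = 4.4+4/2 = 6.4, scale = 14.9+47.8/2 = 38.8).
Mode = β/(α+1) = 38.8/7.4 = 5.243.
Mean = β/(α−1) = 38.8/5.4 = 7.185.
Difference = 7.185 − 5.243 = 1.942.
The posterior is right-skewed, so the mean exceeds the mode.

1.942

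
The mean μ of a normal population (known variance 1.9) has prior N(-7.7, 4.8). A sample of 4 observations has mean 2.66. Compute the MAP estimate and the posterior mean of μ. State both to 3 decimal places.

Posterior for μ is Normal. Precision-weighted mean: (1/4.8·-7.7 + 4/1.9·2.66) / (1/4.8 + 4/1.9) = 1.727.
A Normal posterior is symmetric, so mode = mean.

MAP estimate = 1.727, posterior mean = 1.727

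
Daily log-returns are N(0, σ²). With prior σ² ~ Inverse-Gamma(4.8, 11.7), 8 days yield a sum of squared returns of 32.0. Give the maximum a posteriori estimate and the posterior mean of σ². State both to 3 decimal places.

MAP = 2.827; posterior mean = 3.551

Posterior: Inverse-Gamma(shape = 4.8+8/2 = 8.8, scale = 11.7+32.0/2 = 27.7).
Mode = β/(α+1) = 27.7/9.8 = 2.827.
Mean = β/(α−1) = 27.7/7.8 = 3.551.
Right-skewed posterior ⇒ mode < mean.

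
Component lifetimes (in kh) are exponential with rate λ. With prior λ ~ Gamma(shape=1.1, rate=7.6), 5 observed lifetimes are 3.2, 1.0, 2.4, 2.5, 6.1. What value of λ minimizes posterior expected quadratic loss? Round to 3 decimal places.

0.268

Σ times = 15.2. Posterior: Gamma(shape = 1.1+5 = 6.1, rate = 7.6+15.2 = 22.8).
Mode = (α−1)/β = 5.1/22.8 = 0.224.
Mean = α/β = 6.1/22.8 = 0.268.
Quadratic loss ⇒ the optimal estimator is the posterior mean.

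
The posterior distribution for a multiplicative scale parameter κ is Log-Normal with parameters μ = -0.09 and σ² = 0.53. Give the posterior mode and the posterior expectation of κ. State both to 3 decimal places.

MAP: 0.538. Posterior mean: 1.191.

Mode = exp(μ − σ²) = exp(-0.62) = 0.538.
Mean = exp(μ + σ²/2) = exp(0.175) = 1.191.
Right-skewed posterior ⇒ mode < mean.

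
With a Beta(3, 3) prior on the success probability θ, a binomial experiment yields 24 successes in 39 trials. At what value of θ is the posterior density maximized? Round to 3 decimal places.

0.605

Posterior: Beta(3+24, 3+15) = Beta(27, 18).
Mode = (27−1)/(27+18−2) = 26/43 = 0.605.
Mean = 27/(27+18) = 27/45 = 0.600.
This is the posterior mode — the MAP estimate.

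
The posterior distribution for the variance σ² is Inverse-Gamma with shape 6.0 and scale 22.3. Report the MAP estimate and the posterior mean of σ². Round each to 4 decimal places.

MAP = 3.1857; posterior mean = 4.4600

Mode = β/(α+1) = 22.3/7.0 = 3.1857.
Mean = β/(α−1) = 22.3/5.0 = 4.4600.
The mean is pulled above the mode by the posterior's right skew.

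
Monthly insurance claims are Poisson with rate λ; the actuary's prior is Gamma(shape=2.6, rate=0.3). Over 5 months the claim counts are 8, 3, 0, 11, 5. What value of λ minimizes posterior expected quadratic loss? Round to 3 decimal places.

Σ counts = 27. Posterior: Gamma(shape = 2.6+27 = 29.6, rate = 0.3+5 = 5.3).
Mode = (α−1)/β = 28.6/5.3 = 5.396.
Mean = α/β = 29.6/5.3 = 5.585.
Quadratic loss ⇒ the optimal estimator is the posterior mean.

5.585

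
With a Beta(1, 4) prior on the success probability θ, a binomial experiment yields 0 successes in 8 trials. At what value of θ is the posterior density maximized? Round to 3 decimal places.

Posterior: Beta(1+0, 4+8) = Beta(1, 12).
Since α = 1 ≤ 1 and β > 1, the Beta density is monotone decreasing on [0,1]; the mode is at 0.
Mean = 1/(1+12) = 0.077.
This is the posterior mode — the MAP estimate.

0.000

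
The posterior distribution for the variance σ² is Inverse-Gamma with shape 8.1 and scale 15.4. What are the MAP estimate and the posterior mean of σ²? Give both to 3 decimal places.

MAP = 1.692; posterior mean = 2.169

Mode = β/(α+1) = 15.4/9.1 = 1.692.
Mean = β/(α−1) = 15.4/7.1 = 2.169.
Right-skewed posterior ⇒ mode < mean.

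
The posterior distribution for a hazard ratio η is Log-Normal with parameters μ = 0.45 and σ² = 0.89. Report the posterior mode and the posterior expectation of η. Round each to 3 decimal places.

η_MAP = 0.644, E[η|data] = 2.447

Mode = exp(μ − σ²) = exp(-0.44) = 0.644.
Mean = exp(μ + σ²/2) = exp(0.895) = 2.447.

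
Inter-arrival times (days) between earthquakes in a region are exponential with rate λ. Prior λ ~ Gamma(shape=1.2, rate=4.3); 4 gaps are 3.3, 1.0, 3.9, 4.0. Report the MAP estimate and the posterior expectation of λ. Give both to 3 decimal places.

MAP = 0.255; posterior mean = 0.315

Σ times = 12.2. Posterior: Gamma(shape = 1.2+4 = 5.2, rate = 4.3+12.2 = 16.5).
Mode = (α−1)/β = 4.2/16.5 = 0.255.
Mean = α/β = 5.2/16.5 = 0.315.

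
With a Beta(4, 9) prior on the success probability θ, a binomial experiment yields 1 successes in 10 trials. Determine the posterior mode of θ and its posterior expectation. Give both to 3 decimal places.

MAP = 0.190; posterior mean = 0.217

Posterior: Beta(4+1, 9+9) = Beta(5, 18).
Mode = (5−1)/(5+18−2) = 4/21 = 0.190.
Mean = 5/(5+18) = 5/23 = 0.217.
Mean > mode: the posterior has a right tail.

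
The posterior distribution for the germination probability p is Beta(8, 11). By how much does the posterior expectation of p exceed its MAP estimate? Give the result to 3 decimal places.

0.009

Mode = (8−1)/(8+11−2) = 7/17 = 0.412.
Mean = 8/(8+11) = 8/19 = 0.421.
Difference = 0.421 − 0.412 = 0.009.
The mean is pulled above the mode by the posterior's right skew.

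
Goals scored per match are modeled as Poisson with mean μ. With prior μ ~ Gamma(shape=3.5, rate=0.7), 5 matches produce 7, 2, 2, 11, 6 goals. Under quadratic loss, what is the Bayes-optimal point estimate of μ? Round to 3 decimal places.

Σ counts = 28. Posterior: Gamma(shape = 3.5+28 = 31.5, rate = 0.7+5 = 5.7).
Mode = (α−1)/β = 30.5/5.7 = 5.351.
Mean = α/β = 31.5/5.7 = 5.526.
Quadratic loss ⇒ the optimal estimator is the posterior mean.

5.526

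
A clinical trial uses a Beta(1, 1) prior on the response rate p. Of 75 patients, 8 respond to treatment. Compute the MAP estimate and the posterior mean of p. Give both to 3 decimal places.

Posterior: Beta(1+8, 1+67) = Beta(9, 68).
Mode = (9−1)/(9+68−2) = 8/75 = 0.107.
With a flat prior the MAP equals the MLE, 8/75.
Mean = 9/(9+68) = 9/77 = 0.117.

MAP = 0.107, posterior mean = 0.117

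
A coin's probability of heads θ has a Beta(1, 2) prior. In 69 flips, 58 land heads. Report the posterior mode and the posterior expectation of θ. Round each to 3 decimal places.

MAP: 0.829. Posterior mean: 0.819.

Posterior: Beta(1+58, 2+11) = Beta(59, 13).
Mode = (59−1)/(59+13−2) = 58/70 = 0.829.
Mean = 59/(59+13) = 59/72 = 0.819.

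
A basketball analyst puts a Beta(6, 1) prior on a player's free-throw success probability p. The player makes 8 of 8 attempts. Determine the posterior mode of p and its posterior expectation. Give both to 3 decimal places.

p_MAP = 1.000, E[p|data] = 0.933

Posterior: Beta(6+8, 1+0) = Beta(14, 1).
Since β = 1 ≤ 1 and α > 1, the Beta density is monotone increasing on [0,1]; the mode is at 1.
Mean = 14/(14+1) = 0.933.
The posterior is left-skewed, so the mode exceeds the mean.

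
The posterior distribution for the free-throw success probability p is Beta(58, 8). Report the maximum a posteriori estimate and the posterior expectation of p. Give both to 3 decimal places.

MAP = 0.891, posterior mean = 0.879

Mode = (58−1)/(58+8−2) = 57/64 = 0.891.
Mean = 58/(58+8) = 58/66 = 0.879.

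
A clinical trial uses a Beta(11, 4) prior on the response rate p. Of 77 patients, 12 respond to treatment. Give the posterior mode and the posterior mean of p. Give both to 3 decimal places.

MAP = 0.244, posterior mean = 0.250

Posterior: Beta(11+12, 4+65) = Beta(23, 69).
Mode = (23−1)/(23+69−2) = 22/90 = 0.244.
Mean = 23/(23+69) = 23/92 = 0.250.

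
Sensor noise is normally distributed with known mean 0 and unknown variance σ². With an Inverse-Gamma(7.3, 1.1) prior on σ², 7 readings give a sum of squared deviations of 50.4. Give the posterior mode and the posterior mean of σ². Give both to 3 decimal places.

Posterior: Inverse-Gamma(shape = 7.3+7/2 = 10.8, scale = 1.1+50.4/2 = 26.3).
Mode = β/(α+1) = 26.3/11.8 = 2.229.
Mean = β/(α−1) = 26.3/9.8 = 2.684.

MAP: 2.229. Posterior mean: 2.684.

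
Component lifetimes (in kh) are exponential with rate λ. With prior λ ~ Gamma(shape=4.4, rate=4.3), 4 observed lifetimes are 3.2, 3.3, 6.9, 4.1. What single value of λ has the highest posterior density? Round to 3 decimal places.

Σ times = 17.5. Posterior: Gamma(shape = 4.4+4 = 8.4, rate = 4.3+17.5 = 21.8).
Mode = (α−1)/β = 7.4/21.8 = 0.339.
Mean = α/β = 8.4/21.8 = 0.385.
This is the posterior mode — the MAP estimate.

0.339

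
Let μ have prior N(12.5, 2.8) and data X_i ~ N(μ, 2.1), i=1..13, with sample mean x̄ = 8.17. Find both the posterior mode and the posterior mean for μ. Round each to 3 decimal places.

MAP: 8.406. Posterior mean: 8.406.

Posterior for μ is Normal. Precision-weighted mean: (1/2.8·12.5 + 13/2.1·8.17) / (1/2.8 + 13/2.1) = 8.406.
A Normal posterior is symmetric, so mode = mean.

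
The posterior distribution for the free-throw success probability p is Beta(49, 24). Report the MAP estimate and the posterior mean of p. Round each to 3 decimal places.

p_MAP = 0.676, E[p|data] = 0.671

Mode = (49−1)/(49+24−2) = 48/71 = 0.676.
Mean = 49/(49+24) = 49/73 = 0.671.
Left-skewed posterior ⇒ mean < mode.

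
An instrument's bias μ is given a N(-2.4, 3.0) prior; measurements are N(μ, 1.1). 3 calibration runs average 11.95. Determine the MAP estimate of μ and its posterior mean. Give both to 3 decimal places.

μ_MAP = 10.387, E[μ|data] = 10.387

Posterior for μ is Normal. Precision-weighted mean: (1/3.0·-2.4 + 3/1.1·11.95) / (1/3.0 + 3/1.1) = 10.387.
A Normal posterior is symmetric, so mode = mean.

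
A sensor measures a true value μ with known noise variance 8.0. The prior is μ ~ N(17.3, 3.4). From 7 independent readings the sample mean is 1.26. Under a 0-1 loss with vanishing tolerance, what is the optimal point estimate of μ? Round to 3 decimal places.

Posterior for μ is Normal. Precision-weighted mean: (1/3.4·17.3 + 7/8.0·1.26) / (1/3.4 + 7/8.0) = 5.295.
A Normal posterior is symmetric, so mode = mean.
This is the posterior mode — the MAP estimate.

5.295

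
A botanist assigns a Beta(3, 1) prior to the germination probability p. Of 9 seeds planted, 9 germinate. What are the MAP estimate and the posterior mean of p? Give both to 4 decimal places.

Posterior: Beta(3+9, 1+0) = Beta(12, 1).
Since β = 1 ≤ 1 and α > 1, the Beta density is monotone increasing on [0,1]; the mode is at 1.
Mean = 12/(12+1) = 0.9231.
Left-skewed posterior ⇒ mean < mode.

MAP = 1.0000; posterior mean = 0.9231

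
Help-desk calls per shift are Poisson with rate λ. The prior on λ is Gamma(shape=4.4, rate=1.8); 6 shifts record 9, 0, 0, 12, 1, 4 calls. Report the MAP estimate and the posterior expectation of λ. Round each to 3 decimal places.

MAP: 3.769. Posterior mean: 3.897.

Σ counts = 26. Posterior: Gamma(shape = 4.4+26 = 30.4, rate = 1.8+6 = 7.8).
Mode = (α−1)/β = 29.4/7.8 = 3.769.
Mean = α/β = 30.4/7.8 = 3.897.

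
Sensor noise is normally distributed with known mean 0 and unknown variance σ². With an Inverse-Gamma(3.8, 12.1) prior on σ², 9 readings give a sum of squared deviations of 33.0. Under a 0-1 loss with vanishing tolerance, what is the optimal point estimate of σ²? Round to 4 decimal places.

Posterior: Inverse-Gamma(shape = 3.8+9/2 = 8.3, scale = 12.1+33.0/2 = 28.6).
Mode = β/(α+1) = 28.6/9.3 = 3.0753.
Mean = β/(α−1) = 28.6/7.3 = 3.9178.
This is the posterior mode — the MAP estimate.

3.0753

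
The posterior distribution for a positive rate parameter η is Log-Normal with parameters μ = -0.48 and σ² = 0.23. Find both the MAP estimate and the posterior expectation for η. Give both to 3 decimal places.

Mode = exp(μ − σ²) = exp(-0.71) = 0.492.
Mean = exp(μ + σ²/2) = exp(-0.365) = 0.694.

MAP: 0.492. Posterior mean: 0.694.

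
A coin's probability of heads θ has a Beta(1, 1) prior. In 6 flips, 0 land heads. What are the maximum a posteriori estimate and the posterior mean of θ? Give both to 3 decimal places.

MAP: 0.000. Posterior mean: 0.125.

Posterior: Beta(1+0, 1+6) = Beta(1, 7).
Since α = 1 ≤ 1 and β > 1, the Beta density is monotone decreasing on [0,1]; the mode is at 0.
Mean = 1/(1+7) = 0.125.
The posterior is right-skewed, so the mean exceeds the mode.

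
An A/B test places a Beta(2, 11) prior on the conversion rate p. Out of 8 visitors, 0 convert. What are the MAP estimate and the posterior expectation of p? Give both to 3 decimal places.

Posterior: Beta(2+0, 11+8) = Beta(2, 19).
Mode = (2−1)/(2+19−2) = 1/19 = 0.053.
Mean = 2/(2+19) = 2/21 = 0.095.

MAP estimate = 0.053, posterior expectation = 0.095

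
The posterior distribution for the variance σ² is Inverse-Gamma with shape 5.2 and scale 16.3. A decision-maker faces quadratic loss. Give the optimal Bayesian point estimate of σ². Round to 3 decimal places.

3.881

Mode = β/(α+1) = 16.3/6.2 = 2.629.
Mean = β/(α−1) = 16.3/4.2 = 3.881.
Quadratic loss ⇒ the optimal estimator is the posterior mean.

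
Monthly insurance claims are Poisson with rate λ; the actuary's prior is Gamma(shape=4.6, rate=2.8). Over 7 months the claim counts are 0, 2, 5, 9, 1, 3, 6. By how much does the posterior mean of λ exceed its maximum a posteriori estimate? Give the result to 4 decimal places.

0.1020

Σ counts = 26. Posterior: Gamma(shape = 4.6+26 = 30.6, rate = 2.8+7 = 9.8).
Mode = (α−1)/β = 29.6/9.8 = 3.0204.
Mean = α/β = 30.6/9.8 = 3.1224.
Difference = 3.1224 − 3.0204 = 0.1020.
Mean > mode: the posterior has a right tail.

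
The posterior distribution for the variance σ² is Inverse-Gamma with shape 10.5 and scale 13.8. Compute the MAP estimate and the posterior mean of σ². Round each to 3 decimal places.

Mode = β/(α+1) = 13.8/11.5 = 1.200.
Mean = β/(α−1) = 13.8/9.5 = 1.453.
Mean > mode: the posterior has a right tail.

σ²_MAP = 1.200, E[σ²|data] = 1.453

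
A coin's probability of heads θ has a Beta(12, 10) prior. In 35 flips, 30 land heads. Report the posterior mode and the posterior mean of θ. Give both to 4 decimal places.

θ_MAP = 0.7455, E[θ|data] = 0.7368

Posterior: Beta(12+30, 10+5) = Beta(42, 15).
Mode = (42−1)/(42+15−2) = 41/55 = 0.7455.
Mean = 42/(42+15) = 42/57 = 0.7368.
The mean is pulled below the mode by the posterior's left skew.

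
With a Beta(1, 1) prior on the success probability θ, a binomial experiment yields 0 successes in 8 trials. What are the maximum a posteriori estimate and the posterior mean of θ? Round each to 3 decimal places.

MAP = 0.000; posterior mean = 0.100

Posterior: Beta(1+0, 1+8) = Beta(1, 9).
Since α = 1 ≤ 1 and β > 1, the Beta density is monotone decreasing on [0,1]; the mode is at 0.
Mean = 1/(1+9) = 0.100.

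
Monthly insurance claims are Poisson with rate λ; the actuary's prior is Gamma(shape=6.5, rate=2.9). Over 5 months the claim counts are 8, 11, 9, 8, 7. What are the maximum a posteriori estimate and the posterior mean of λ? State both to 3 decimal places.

Σ counts = 43. Posterior: Gamma(shape = 6.5+43 = 49.5, rate = 2.9+5 = 7.9).
Mode = (α−1)/β = 48.5/7.9 = 6.139.
Mean = α/β = 49.5/7.9 = 6.266.

MAP: 6.139. Posterior mean: 6.266.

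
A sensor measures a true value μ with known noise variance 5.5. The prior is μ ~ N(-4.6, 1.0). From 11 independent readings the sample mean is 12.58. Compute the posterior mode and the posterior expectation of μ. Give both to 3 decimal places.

Posterior for μ is Normal. Precision-weighted mean: (1/1.0·-4.6 + 11/5.5·12.58) / (1/1.0 + 11/5.5) = 6.853.
A Normal posterior is symmetric, so mode = mean.

posterior mode = 6.853, posterior expectation = 6.853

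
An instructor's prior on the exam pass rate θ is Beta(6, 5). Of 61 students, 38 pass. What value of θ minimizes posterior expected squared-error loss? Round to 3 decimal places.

Posterior: Beta(6+38, 5+23) = Beta(44, 28).
Mode = (44−1)/(44+28−2) = 43/70 = 0.614.
Mean = 44/(44+28) = 44/72 = 0.611.
Squared-error loss ⇒ the optimal estimator is the posterior mean.

0.611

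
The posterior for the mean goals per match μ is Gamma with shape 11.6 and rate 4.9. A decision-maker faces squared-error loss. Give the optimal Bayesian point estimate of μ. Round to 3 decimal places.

2.367

Mode = (α−1)/β = 10.6/4.9 = 2.163.
Mean = α/β = 11.6/4.9 = 2.367.
Squared-error loss ⇒ the optimal estimator is the posterior mean.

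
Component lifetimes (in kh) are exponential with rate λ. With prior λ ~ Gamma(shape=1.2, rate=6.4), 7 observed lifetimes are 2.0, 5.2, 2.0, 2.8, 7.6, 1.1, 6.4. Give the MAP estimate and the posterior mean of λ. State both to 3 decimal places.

Σ times = 27.1. Posterior: Gamma(shape = 1.2+7 = 8.2, rate = 6.4+27.1 = 33.5).
Mode = (α−1)/β = 7.2/33.5 = 0.215.
Mean = α/β = 8.2/33.5 = 0.245.
Right-skewed posterior ⇒ mode < mean.

λ_MAP = 0.215, E[λ|data] = 0.245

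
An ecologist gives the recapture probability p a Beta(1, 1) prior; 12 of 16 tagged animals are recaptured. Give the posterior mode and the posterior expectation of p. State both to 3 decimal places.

Posterior: Beta(1+12, 1+4) = Beta(13, 5).
Mode = (13−1)/(13+5−2) = 12/16 = 0.750.
With a flat prior the MAP equals the MLE, 12/16.
Mean = 13/(13+5) = 13/18 = 0.722.

posterior mode = 0.750, posterior expectation = 0.722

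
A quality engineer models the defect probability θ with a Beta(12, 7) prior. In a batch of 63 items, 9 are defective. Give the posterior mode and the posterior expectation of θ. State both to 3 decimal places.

Posterior: Beta(12+9, 7+54) = Beta(21, 61).
Mode = (21−1)/(21+61−2) = 20/80 = 0.250.
Mean = 21/(21+61) = 21/82 = 0.256.
Right-skewed posterior ⇒ mode < mean.

posterior mode = 0.250, posterior expectation = 0.256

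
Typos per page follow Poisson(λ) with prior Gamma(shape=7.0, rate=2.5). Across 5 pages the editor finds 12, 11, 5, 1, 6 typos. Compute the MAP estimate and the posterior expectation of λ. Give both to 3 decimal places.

MAP = 5.467; posterior mean = 5.600

Σ counts = 35. Posterior: Gamma(shape = 7.0+35 = 42.0, rate = 2.5+5 = 7.5).
Mode = (α−1)/β = 41.0/7.5 = 5.467.
Mean = α/β = 42.0/7.5 = 5.600.
Mean > mode: the posterior has a right tail.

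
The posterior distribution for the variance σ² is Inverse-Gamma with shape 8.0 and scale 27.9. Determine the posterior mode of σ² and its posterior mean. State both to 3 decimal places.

MAP = 3.100; posterior mean = 3.986

Mode = β/(α+1) = 27.9/9.0 = 3.100.
Mean = β/(α−1) = 27.9/7.0 = 3.986.
The mean is pulled above the mode by the posterior's right skew.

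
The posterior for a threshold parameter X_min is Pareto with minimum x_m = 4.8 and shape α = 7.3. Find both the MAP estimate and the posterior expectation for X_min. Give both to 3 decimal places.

The Pareto density is strictly decreasing on [x_m, ∞), so the mode is x_m = 4.800.
Mean = α·x_m/(α−1) = 7.3·4.8/6.3 = 5.562.
The posterior is right-skewed, so the mean exceeds the mode.

X_min_MAP = 4.800, E[X_min|data] = 5.562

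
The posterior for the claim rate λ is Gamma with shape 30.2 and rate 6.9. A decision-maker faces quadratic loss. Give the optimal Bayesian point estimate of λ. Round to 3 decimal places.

Mode = (α−1)/β = 29.2/6.9 = 4.232.
Mean = α/β = 30.2/6.9 = 4.377.
Quadratic loss ⇒ the optimal estimator is the posterior mean.

4.377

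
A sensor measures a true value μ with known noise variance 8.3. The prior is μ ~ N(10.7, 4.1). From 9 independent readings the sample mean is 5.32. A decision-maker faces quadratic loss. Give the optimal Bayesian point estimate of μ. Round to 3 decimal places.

6.308

Posterior for μ is Normal. Precision-weighted mean: (1/4.1·10.7 + 9/8.3·5.32) / (1/4.1 + 9/8.3) = 6.308.
A Normal posterior is symmetric, so mode = mean.
Quadratic loss ⇒ the optimal estimator is the posterior mean.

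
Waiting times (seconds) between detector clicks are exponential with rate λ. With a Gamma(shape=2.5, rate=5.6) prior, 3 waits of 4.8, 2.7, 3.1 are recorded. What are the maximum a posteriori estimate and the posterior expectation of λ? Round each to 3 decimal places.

MAP = 0.278; posterior mean = 0.340

Σ times = 10.6. Posterior: Gamma(shape = 2.5+3 = 5.5, rate = 5.6+10.6 = 16.2).
Mode = (α−1)/β = 4.5/16.2 = 0.278.
Mean = α/β = 5.5/16.2 = 0.340.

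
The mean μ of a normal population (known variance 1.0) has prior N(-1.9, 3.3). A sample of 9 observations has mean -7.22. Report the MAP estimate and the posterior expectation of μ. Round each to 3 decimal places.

Posterior for μ is Normal. Precision-weighted mean: (1/3.3·-1.9 + 9/1.0·-7.22) / (1/3.3 + 9/1.0) = -7.047.
A Normal posterior is symmetric, so mode = mean.

MAP = -7.047, posterior mean = -7.047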